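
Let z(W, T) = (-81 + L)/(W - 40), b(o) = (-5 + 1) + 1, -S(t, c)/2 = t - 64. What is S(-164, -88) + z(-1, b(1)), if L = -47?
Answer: 18824/41 ≈ 459.12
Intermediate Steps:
S(t, c) = 128 - 2*t (S(t, c) = -2*(t - 64) = -2*(-64 + t) = 128 - 2*t)
b(o) = -3 (b(o) = -4 + 1 = -3)
z(W, T) = -128/(-40 + W) (z(W, T) = (-81 - 47)/(W - 40) = -128/(-40 + W))
S(-164, -88) + z(-1, b(1)) = (128 - 2*(-164)) - 128/(-40 - 1) = (128 + 328) - 128/(-41) = 456 - 128*(-1/41) = 456 + 128/41 = 18824/41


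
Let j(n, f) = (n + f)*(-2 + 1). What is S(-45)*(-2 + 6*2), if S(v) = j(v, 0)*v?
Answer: -20250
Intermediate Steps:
j(n, f) = -f - n (j(n, f) = (f + n)*(-1) = -f - n)
S(v) = -v**2 (S(v) = (-1*0 - v)*v = (0 - v)*v = (-v)*v = -v**2)
S(-45)*(-2 + 6*2) = (-1*(-45)**2)*(-2 + 6*2) = (-1*2025)*(-2 + 12) = -2025*10 = -20250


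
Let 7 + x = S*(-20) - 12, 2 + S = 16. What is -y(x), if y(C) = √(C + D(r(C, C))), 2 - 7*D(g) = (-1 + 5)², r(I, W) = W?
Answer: -I*√301 ≈ -17.349*I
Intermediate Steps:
S = 14 (S = -2 + 16 = 14)
D(g) = -2 (D(g) = 2/7 - (-1 + 5)²/7 = 2/7 - ⅐*4² = 2/7 - ⅐*16 = 2/7 - 16/7 = -2)
x = -299 (x = -7 + (14*(-20) - 12) = -7 + (-280 - 12) = -7 - 292 = -299)
y(C) = √(-2 + C) (y(C) = √(C - 2) = √(-2 + C))
-y(x) = -√(-2 - 299) = -√(-301) = -I*√301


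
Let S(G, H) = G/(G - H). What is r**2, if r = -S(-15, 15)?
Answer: 1/4 ≈ 0.25000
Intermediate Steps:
r = -1/2 (r = -(-15)/(-15 - 1*15) = -(-15)/(-15 - 15) = -(-15)/(-30) = -(-15)*(-1)/30 = -1*1/2 = -1/2 ≈ -0.50000)
r**2 = (-1/2)**2 = 1/4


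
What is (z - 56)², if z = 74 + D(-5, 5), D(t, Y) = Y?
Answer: 529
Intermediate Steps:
z = 79 (z = 74 + 5 = 79)
(z - 56)² = (79 - 56)² = 23² = 529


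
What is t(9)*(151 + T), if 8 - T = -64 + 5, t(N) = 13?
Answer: 2834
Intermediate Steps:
T = 67 (T = 8 - (-64 + 5) = 8 - 1*(-59) = 8 + 59 = 67)
t(9)*(151 + T) = 13*(151 + 67) = 13*218 = 2834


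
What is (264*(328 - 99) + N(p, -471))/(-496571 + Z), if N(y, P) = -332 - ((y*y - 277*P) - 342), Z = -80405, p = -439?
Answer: 131361/288488 ≈ 0.45534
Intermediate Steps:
N(y, P) = 10 - y² + 277*P (N(y, P) = -332 - ((y² - 277*P) - 342) = -332 - (-342 + y² - 277*P) = -332 + (342 - y² + 277*P) = 10 - y² + 277*P)
(264*(328 - 99) + N(p, -471))/(-496571 + Z) = (264*(328 - 99) + (10 - 1*(-439)² + 277*(-471)))/(-496571 - 80405) = (264*229 + (10 - 1*192721 - 130467))/(-576976) = (60456 + (10 - 192721 - 130467))*(-1/576976) = (60456 - 323178)*(-1/576976) = -262722*(-1/576976) = 131361/288488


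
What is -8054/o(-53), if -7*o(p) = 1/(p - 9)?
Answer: -3495436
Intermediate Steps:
o(p) = -1/(7*(-9 + p)) (o(p) = -1/(7*(p - 9)) = -1/(7*(-9 + p)))
-8054/o(-53) = -8054/((-1/(-63 + 7*(-53)))) = -8054/((-1/(-63 - 371))) = -8054/((-1/(-434))) = -8054/((-1*(-1/434))) = -8054/1/434 = -8054*434 = -3495436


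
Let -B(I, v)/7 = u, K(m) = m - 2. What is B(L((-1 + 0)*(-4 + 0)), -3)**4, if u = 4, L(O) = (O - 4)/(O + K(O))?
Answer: 614656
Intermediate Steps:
K(m) = -2 + m
L(O) = (-4 + O)/(-2 + 2*O) (L(O) = (O - 4)/(O + (-2 + O)) = (-4 + O)/(-2 + 2*O))
B(I, v) = -28 (B(I, v) = -7*4 = -28)
B(L((-1 + 0)*(-4 + 0)), -3)**4 = (-28)**4 = 614656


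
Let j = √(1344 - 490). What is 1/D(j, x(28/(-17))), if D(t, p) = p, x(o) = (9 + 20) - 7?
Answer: 1/22 ≈ 0.045455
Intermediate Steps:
x(o) = 22 (x(o) = 29 - 7 = 22)
j = √854 ≈ 29.223
1/D(j, x(28/(-17))) = 1/22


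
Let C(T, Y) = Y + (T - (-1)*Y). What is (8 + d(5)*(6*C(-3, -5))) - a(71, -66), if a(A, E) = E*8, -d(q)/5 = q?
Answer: 2486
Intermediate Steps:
d(q) = -5*q
a(A, E) = 8*E
C(T, Y) = T + 2*Y (C(T, Y) = Y + (T + Y) = T + 2*Y)
(8 + d(5)*(6*C(-3, -5))) - a(71, -66) = (8 + (-5*5)*(6*(-3 + 2*(-5)))) - 8*(-66) = (8 - 150*(-3 - 10)) - 1*(-528) = (8 - 150*(-13)) + 528 = (8 - 25*(-78)) + 528 = (8 + 1950) + 528 = 1958 + 528 = 2486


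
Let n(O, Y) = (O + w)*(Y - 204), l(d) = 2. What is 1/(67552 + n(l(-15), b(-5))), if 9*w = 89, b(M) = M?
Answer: 9/585605 ≈ 1.5369e-5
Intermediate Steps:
w = 89/9 (w = (⅑)*89 = 89/9 ≈ 9.8889)
n(O, Y) = (-204 + Y)*(89/9 + O) (n(O, Y) = (O + 89/9)*(Y - 204) = (89/9 + O)*(-204 + Y) = (-204 + Y)*(89/9 + O))
1/(67552 + n(l(-15), b(-5))) = 1/(67552 + (-6052/3 - 204*2 + (89/9)*(-5) + 2*(-5))) = 1/(67552 + (-6052/3 - 408 - 445/9 - 10)) = 1/(67552 - 22363/9) = 1/(585605/9) = 9/585605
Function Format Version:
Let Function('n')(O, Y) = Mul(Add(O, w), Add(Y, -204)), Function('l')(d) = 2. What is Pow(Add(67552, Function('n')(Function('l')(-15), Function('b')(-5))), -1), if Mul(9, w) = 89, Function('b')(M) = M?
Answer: Rational(9, 585605) ≈ 1.5369e-5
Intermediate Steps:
w = Rational(89, 9) (w = Mul(Rational(1, 9), 89) = Rational(89, 9) ≈ 9.8889)
Function('n')(O, Y) = Mul(Add(-204, Y), Add(Rational(89, 9), O)) (Function('n')(O, Y) = Mul(Add(O, Rational(89, 9)), Add(Y, -204)) = Mul(Add(Rational(89, 9), O), Add(-204, Y)) = Mul(Add(-204, Y), Add(Rational(89, 9), O)))
Pow(Add(67552, Function('n')(Function('l')(-15), Function('b')(-5))), -1) = Pow(Add(67552, Add(Rational(-6052, 3), Mul(-204, 2), Mul(Rational(89, 9), -5), Mul(2, -5))), -1) = Pow(Add(67552, Add(Rational(-6052, 3), -408, Rational(-445, 9), -10)), -1) = Pow(Add(67552, Rational(-22363, 9)), -1) = Pow(Rational(585605, 9), -1) = Rational(9, 585605)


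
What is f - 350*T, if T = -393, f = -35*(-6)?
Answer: 137760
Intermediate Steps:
f = 210
f - 350*T = 210 - 350*(-393) = 210 + 137550 = 137760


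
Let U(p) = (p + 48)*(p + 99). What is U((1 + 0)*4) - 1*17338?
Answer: -11982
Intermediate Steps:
U(p) = (48 + p)*(99 + p)
U((1 + 0)*4) - 1*17338 = (4752 + ((1 + 0)*4)² + 147*((1 + 0)*4)) - 1*17338 = (4752 + (1*4)² + 147*(1*4)) - 17338 = (4752 + 4² + 147*4) - 17338 = (4752 + 16 + 588) - 17338 = 5356 - 17338 = -11982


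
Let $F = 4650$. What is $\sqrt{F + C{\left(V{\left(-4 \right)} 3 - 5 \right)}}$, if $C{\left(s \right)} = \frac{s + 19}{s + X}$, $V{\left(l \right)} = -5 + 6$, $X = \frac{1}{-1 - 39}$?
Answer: $\frac{\sqrt{375970}}{9} \approx 68.129$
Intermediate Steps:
$X = - \frac{1}{40}$ ($X = \frac{1}{-40} = - \frac{1}{40} \approx -0.025$)
$V{\left(l \right)} = 1$
$C{\left(s \right)} = \frac{19 + s}{- \frac{1}{40} + s}$ ($C{\left(s \right)} = \frac{s + 19}{s - \frac{1}{40}} = \frac{19 + s}{- \frac{1}{40} + s}$)
$\sqrt{F + C{\left(V{\left(-4 \right)} 3 - 5 \right)}} = \sqrt{4650 + \frac{40 \left(19 + \left(1 \cdot 3 - 5\right)\right)}{-1 + 40 \left(1 \cdot 3 - 5\right)}} = \sqrt{4650 + \frac{40 \left(19 + \left(3 - 5\right)\right)}{-1 + 40 \left(3 - 5\right)}} = \sqrt{4650 + \frac{40 \left(19 - 2\right)}{-1 + 40 \left(-2\right)}} = \sqrt{4650 + 40 \frac{1}{-1 - 80} \cdot 17} = \sqrt{4650 + 40 \frac{1}{-81} \cdot 17} = \sqrt{4650 + 40 \left(- \frac{1}{81}\right) 17} = \sqrt{4650 - \frac{680}{81}} = \sqrt{\frac{375970}{81}} = \frac{\sqrt{375970}}{9}$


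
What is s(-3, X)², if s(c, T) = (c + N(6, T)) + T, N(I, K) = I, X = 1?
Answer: 16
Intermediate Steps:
s(c, T) = 6 + T + c (s(c, T) = (c + 6) + T = (6 + c) + T = 6 + T + c)
s(-3, X)² = (6 + 1 - 3)² = 4² = 16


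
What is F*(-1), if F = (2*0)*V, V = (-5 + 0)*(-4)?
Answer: 0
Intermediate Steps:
V = 20 (V = -5*(-4) = 20)
F = 0 (F = (2*0)*20 = 0*20 = 0)
F*(-1) = 0*(-1) = 0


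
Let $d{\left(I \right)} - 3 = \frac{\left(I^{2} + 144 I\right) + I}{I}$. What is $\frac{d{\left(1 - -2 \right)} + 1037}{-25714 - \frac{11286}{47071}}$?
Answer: $- \frac{13980087}{302598745} \approx -0.0462$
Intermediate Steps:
$d{\left(I \right)} = 3 + \frac{I^{2} + 145 I}{I}$ ($d{\left(I \right)} = 3 + \frac{\left(I^{2} + 144 I\right) + I}{I} = 3 + \frac{I^{2} + 145 I}{I}$)
$\frac{d{\left(1 - -2 \right)} + 1037}{-25714 - \frac{11286}{47071}} = \frac{\left(148 + \left(1 - -2\right)\right) + 1037}{-25714 - \frac{11286}{47071}} = \frac{\left(148 + \left(1 + 2\right)\right) + 1037}{-25714 - \frac{11286}{47071}} = \frac{\left(148 + 3\right) + 1037}{-25714 - \frac{11286}{47071}} = \frac{151 + 1037}{- \frac{1210394980}{47071}} = 1188 \left(- \frac{47071}{1210394980}\right) = - \frac{13980087}{302598745}$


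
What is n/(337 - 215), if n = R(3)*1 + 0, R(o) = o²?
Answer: 9/122 ≈ 0.073771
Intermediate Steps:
n = 9 (n = 3²*1 + 0 = 9*1 + 0 = 9 + 0 = 9)
n/(337 - 215) = 9/(337 - 215) = 9/122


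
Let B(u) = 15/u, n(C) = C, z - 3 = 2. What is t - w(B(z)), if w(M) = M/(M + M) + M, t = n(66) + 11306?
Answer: 22737/2 ≈ 11369.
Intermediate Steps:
z = 5 (z = 3 + 2 = 5)
t = 11372 (t = 66 + 11306 = 11372)
w(M) = ½ + M (w(M) = M/((2*M)) + M = (1/(2*M))*M + M = ½ + M)
t - w(B(z)) = 11372 - (½ + 15/5) = 11372 - (½ + 15*(⅕)) = 11372 - (½ + 3) = 11372 - 1*7/2 = 11372 - 7/2 = 22737/2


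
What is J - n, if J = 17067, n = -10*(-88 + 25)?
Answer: 16437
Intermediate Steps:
n = 630 (n = -10*(-63) = 630)
J - n = 17067 - 1*630 = 17067 - 630 = 16437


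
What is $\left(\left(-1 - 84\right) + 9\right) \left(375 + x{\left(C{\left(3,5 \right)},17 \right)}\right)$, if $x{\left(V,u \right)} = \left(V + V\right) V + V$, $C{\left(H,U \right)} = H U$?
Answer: $-63840$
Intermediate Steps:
$x{\left(V,u \right)} = V + 2 V^{2}$ ($x{\left(V,u \right)} = 2 V V + V = 2 V^{2} + V = V + 2 V^{2}$)
$\left(\left(-1 - 84\right) + 9\right) \left(375 + x{\left(C{\left(3,5 \right)},17 \right)}\right) = \left(\left(-1 - 84\right) + 9\right) \left(375 + 3 \cdot 5 \left(1 + 2 \cdot 3 \cdot 5\right)\right) = \left(-85 + 9\right) \left(375 + 15 \left(1 + 2 \cdot 15\right)\right) = - 76 \left(375 + 15 \left(1 + 30\right)\right) = - 76 \left(375 + 15 \cdot 31\right) = - 76 \left(375 + 465\right) = \left(-76\right) 840 = -63840$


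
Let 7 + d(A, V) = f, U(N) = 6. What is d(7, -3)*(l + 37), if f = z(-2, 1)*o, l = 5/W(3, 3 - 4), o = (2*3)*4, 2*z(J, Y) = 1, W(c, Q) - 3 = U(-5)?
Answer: 1690/9 ≈ 187.78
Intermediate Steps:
W(c, Q) = 9 (W(c, Q) = 3 + 6 = 9)
z(J, Y) = ½ (z(J, Y) = (½)*1 = ½)
o = 24 (o = 6*4 = 24)
l = 5/9 ≈ 0.55556
f = 12 (f = (½)*24 = 12)
d(A, V) = 5 (d(A, V) = -7 + 12 = 5)
d(7, -3)*(l + 37) = 5*(5/9 + 37) = 5*(338/9) = 1690/9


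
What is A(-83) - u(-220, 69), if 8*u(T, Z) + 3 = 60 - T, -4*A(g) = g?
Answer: -111/8 ≈ -13.875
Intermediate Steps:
A(g) = -g/4
u(T, Z) = 57/8 - T/8 (u(T, Z) = -3/8 + (60 - T)/8 = -3/8 + (15/2 - T/8) = 57/8 - T/8)
A(-83) - u(-220, 69) = -¼*(-83) - (57/8 - ⅛*(-220)) = 83/4 - (57/8 + 55/2) = 83/4 - 1*277/8 = 83/4 - 277/8 = -111/8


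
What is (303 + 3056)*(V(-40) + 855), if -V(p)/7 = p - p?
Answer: 2871945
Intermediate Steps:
V(p) = 0 (V(p) = -7*(p - p) = -7*0 = 0)
(303 + 3056)*(V(-40) + 855) = (303 + 3056)*(0 + 855) = 3359*855 = 2871945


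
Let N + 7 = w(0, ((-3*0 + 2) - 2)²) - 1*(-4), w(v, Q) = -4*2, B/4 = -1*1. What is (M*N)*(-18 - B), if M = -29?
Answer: -4466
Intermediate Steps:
B = -4 (B = 4*(-1*1) = 4*(-1) = -4)
w(v, Q) = -8
N = -11 (N = -7 + (-8 - 1*(-4)) = -7 + (-8 + 4) = -7 - 4 = -11)
(M*N)*(-18 - B) = (-29*(-11))*(-18 - 1*(-4)) = 319*(-18 + 4) = 319*(-14) = -4466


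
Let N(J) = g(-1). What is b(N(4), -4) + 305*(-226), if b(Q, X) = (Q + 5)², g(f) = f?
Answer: -68914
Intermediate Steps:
N(J) = -1
b(Q, X) = (5 + Q)²
b(N(4), -4) + 305*(-226) = (5 - 1)² + 305*(-226) = 4² - 68930 = 16 - 68930 = -68914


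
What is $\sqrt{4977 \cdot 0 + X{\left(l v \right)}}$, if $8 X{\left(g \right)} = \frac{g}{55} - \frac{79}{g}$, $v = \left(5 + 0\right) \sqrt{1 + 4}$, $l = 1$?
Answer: $\frac{i \sqrt[4]{5} \sqrt{4642}}{110} \approx 0.9262 i$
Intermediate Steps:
$v = 5 \sqrt{5} \approx 11.18$
$X{\left(g \right)} = - \frac{79}{8 g} + \frac{g}{440}$ ($X{\left(g \right)} = \frac{\frac{g}{55} - \frac{79}{g}}{8} = \frac{- \frac{79}{g} + \frac{g}{55}}{8} = - \frac{79}{8 g} + \frac{g}{440}$)
$\sqrt{4977 \cdot 0 + X{\left(l v \right)}} = \sqrt{4977 \cdot 0 + \frac{-4345 + \left(1 \cdot 5 \sqrt{5}\right)^{2}}{440 \cdot 1 \cdot 5 \sqrt{5}}} = \sqrt{0 + \frac{-4345 + \left(5 \sqrt{5}\right)^{2}}{440 \cdot 5 \sqrt{5}}} = \sqrt{0 + \frac{\frac{\sqrt{5}}{25} \left(-4345 + 125\right)}{440}} = \sqrt{0 + \frac{1}{440} \frac{\sqrt{5}}{25} \left(-4220\right)} = \sqrt{0 - \frac{211 \sqrt{5}}{550}} = \sqrt{- \frac{211 \sqrt{5}}{550}} = \frac{i 22^{\frac{3}{4}} \sqrt[4]{2750} \sqrt{23210}}{12100}$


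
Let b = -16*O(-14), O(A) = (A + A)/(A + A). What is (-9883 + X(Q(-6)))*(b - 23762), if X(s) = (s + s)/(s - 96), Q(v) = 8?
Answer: 2585025270/11 ≈ 2.3500e+8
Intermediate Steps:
O(A) = 1 (O(A) = (2*A)/((2*A)) = (2*A)*(1/(2*A)) = 1)
X(s) = 2*s/(-96 + s) (X(s) = (2*s)/(-96 + s) = 2*s/(-96 + s))
b = -16 (b = -16*1 = -16)
(-9883 + X(Q(-6)))*(b - 23762) = (-9883 + 2*8/(-96 + 8))*(-16 - 23762) = (-9883 + 2*8/(-88))*(-23778) = (-9883 + 2*8*(-1/88))*(-23778) = (-9883 - 2/11)*(-23778) = -108715/11*(-23778) = 2585025270/11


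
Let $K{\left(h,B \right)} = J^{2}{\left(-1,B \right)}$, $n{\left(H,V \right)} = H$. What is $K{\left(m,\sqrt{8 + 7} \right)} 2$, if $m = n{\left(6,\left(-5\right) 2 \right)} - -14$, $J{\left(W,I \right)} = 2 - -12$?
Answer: $392$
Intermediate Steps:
$J{\left(W,I \right)} = 14$ ($J{\left(W,I \right)} = 2 + 12 = 14$)
$m = 20$ ($m = 6 - -14 = 6 + 14 = 20$)
$K{\left(h,B \right)} = 196$ ($K{\left(h,B \right)} = 14^{2} = 196$)
$K{\left(m,\sqrt{8 + 7} \right)} 2 = 196 \cdot 2 = 392$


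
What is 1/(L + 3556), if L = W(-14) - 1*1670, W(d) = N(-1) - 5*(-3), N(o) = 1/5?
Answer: 5/9506 ≈ 0.00052598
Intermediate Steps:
N(o) = 1/5
W(d) = 76/5 (W(d) = 1/5 - 5*(-3) = 1/5 + 15 = 76/5)
L = -8274/5 (L = 76/5 - 1*1670 = 76/5 - 1670 = -8274/5 ≈ -1654.8)
1/(L + 3556) = 1/(-8274/5 + 3556) = 1/(9506/5) = 5/9506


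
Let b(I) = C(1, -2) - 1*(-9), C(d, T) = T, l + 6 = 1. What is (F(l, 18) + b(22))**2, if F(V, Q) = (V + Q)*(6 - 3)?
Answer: 2116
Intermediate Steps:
l = -5 (l = -6 + 1 = -5)
F(V, Q) = 3*Q + 3*V (F(V, Q) = (Q + V)*3 = 3*Q + 3*V)
b(I) = 7 (b(I) = -2 - 1*(-9) = -2 + 9 = 7)
(F(l, 18) + b(22))**2 = ((3*18 + 3*(-5)) + 7)**2 = ((54 - 15) + 7)**2 = (39 + 7)**2 = 46**2 = 2116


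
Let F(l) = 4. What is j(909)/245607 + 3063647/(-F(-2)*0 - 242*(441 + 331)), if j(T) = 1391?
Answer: -752193276545/45885282168 ≈ -16.393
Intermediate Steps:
j(909)/245607 + 3063647/(-F(-2)*0 - 242*(441 + 331)) = 1391/245607 + 3063647/(-1*4*0 - 242*(441 + 331)) = 1391*(1/245607) + 3063647/(-4*0 - 242*772) = 1391/245607 + 3063647/(0 - 186824) = 1391/245607 + 3063647/(-186824) = 1391/245607 + 3063647*(-1/186824) = 1391/245607 - 3063647/186824 = -752193276545/45885282168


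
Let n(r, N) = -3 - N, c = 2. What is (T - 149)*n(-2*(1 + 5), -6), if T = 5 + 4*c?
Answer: -408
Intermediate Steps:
T = 13 (T = 5 + 4*2 = 5 + 8 = 13)
(T - 149)*n(-2*(1 + 5), -6) = (13 - 149)*(-3 - 1*(-6)) = -136*(-3 + 6) = -136*3 = -408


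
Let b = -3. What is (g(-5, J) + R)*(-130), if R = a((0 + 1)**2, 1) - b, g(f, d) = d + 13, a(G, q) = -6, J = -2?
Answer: -1040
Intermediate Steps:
g(f, d) = 13 + d
R = -3 (R = -6 - 1*(-3) = -6 + 3 = -3)
(g(-5, J) + R)*(-130) = ((13 - 2) - 3)*(-130) = (11 - 3)*(-130) = 8*(-130) = -1040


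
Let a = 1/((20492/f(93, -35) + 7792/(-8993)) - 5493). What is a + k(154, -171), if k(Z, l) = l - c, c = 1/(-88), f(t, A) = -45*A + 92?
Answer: -1236504883639005/7231495558408 ≈ -170.99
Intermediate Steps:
f(t, A) = 92 - 45*A
c = -1/88 ≈ -0.011364
k(Z, l) = 1/88 + l (k(Z, l) = l - 1*(-1/88) = l + 1/88 = 1/88 + l)
a = -14991331/82176085891 (a = 1/((20492/(92 - 45*(-35)) + 7792/(-8993)) - 5493) = 1/((20492/(92 + 1575) + 7792*(-1/8993)) - 5493) = 1/((20492/1667 - 7792/8993) - 5493) = 1/(171295292/14991331 - 5493) = 1/(-82176085891/14991331) = -14991331/82176085891 ≈ -0.00018243)
a + k(154, -171) = -14991331/82176085891 + (1/88 - 171) = -14991331/82176085891 - 15047/88 = -1236504883639005/7231495558408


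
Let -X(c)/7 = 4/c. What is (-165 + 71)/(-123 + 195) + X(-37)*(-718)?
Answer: -725483/1332 ≈ -544.66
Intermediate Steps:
X(c) = -28/c
(-165 + 71)/(-123 + 195) + X(-37)*(-718) = (-165 + 71)/(-123 + 195) - 28/(-37)*(-718) = -94/72 - 28*(-1/37)*(-718) = -94*1/72 + (28/37)*(-718) = -47/36 - 20104/37 = -725483/1332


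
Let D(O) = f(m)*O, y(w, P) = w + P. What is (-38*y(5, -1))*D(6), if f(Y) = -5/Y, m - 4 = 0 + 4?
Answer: 570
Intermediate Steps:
m = 8 (m = 4 + (0 + 4) = 4 + 4 = 8)
y(w, P) = P + w
D(O) = -5*O/8 (D(O) = (-5/8)*O = (-5*1/8)*O = -5*O/8)
(-38*y(5, -1))*D(6) = (-38*(-1 + 5))*(-5/8*6) = -38*4*(-15/4) = -152*(-15/4) = 570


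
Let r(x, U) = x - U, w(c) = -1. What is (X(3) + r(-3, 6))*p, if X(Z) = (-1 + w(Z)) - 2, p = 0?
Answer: 0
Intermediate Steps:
X(Z) = -4 (X(Z) = (-1 - 1) - 2 = -2 - 2 = -4)
(X(3) + r(-3, 6))*p = (-4 + (-3 - 1*6))*0 = (-4 + (-3 - 6))*0 = (-4 - 9)*0 = -13*0 = 0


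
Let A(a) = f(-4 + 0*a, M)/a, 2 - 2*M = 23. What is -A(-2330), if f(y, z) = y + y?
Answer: -4/1165 ≈ -0.0034335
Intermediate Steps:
M = -21/2 (M = 1 - ½*23 = 1 - 23/2 = -21/2 ≈ -10.500)
f(y, z) = 2*y
A(a) = -8/a (A(a) = (2*(-4 + 0*a))/a = (2*(-4 + 0))/a = (2*(-4))/a = -8/a)
-A(-2330) = -(-8)/(-2330) = -(-8)*(-1)/2330 = -1*4/1165 = -4/1165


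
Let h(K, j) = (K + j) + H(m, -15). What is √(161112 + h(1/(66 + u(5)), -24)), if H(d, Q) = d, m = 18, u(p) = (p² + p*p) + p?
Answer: √19493827/11 ≈ 401.38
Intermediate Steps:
u(p) = p + 2*p² (u(p) = (p² + p²) + p = 2*p² + p = p + 2*p²)
h(K, j) = 18 + K + j (h(K, j) = (K + j) + 18 = 18 + K + j)
√(161112 + h(1/(66 + u(5)), -24)) = √(161112 + (18 + 1/(66 + 5*(1 + 2*5)) - 24)) = √(161112 + (18 + 1/(66 + 5*(1 + 10)) - 24)) = √(161112 + (18 + 1/(66 + 5*11) - 24)) = √(161112 + (18 + 1/(66 + 55) - 24)) = √(161112 + (18 + 1/121 - 24)) = √(161112 - 725/121) = √(19493827/121) = √19493827/11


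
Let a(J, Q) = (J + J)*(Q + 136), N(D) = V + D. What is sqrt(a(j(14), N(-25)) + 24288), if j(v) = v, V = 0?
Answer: 6*sqrt(761) ≈ 165.52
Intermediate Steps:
N(D) = D (N(D) = 0 + D = D)
a(J, Q) = 2*J*(136 + Q) (a(J, Q) = (2*J)*(136 + Q) = 2*J*(136 + Q))
sqrt(a(j(14), N(-25)) + 24288) = sqrt(2*14*(136 - 25) + 24288) = sqrt(2*14*111 + 24288) = sqrt(3108 + 24288) = sqrt(27396) = 6*sqrt(761)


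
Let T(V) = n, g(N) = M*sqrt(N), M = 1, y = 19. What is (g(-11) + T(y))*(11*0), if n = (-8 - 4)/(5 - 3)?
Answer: 0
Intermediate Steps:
g(N) = sqrt(N) (g(N) = 1*sqrt(N) = sqrt(N))
n = -6 (n = -12/2 = -12*1/2 = -6)
T(V) = -6
(g(-11) + T(y))*(11*0) = (sqrt(-11) - 6)*(11*0) = (I*sqrt(11) - 6)*0 = (-6 + I*sqrt(11))*0 = 0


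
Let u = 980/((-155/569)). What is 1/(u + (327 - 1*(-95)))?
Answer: -31/98442 ≈ -0.00031491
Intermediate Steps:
u = -111524/31 (u = 980/((-155*1/569)) = 980/(-155/569) = 980*(-569/155) = -111524/31 ≈ -3597.5)
1/(u + (327 - 1*(-95))) = 1/(-111524/31 + (327 - 1*(-95))) = 1/(-111524/31 + (327 + 95)) = 1/(-111524/31 + 422) = 1/(-98442/31) = -31/98442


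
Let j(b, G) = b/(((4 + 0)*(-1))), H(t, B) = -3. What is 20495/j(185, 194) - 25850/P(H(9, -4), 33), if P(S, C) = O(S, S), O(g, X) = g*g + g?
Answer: -527413/111 ≈ -4751.5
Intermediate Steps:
O(g, X) = g + g**2 (O(g, X) = g**2 + g = g + g**2)
P(S, C) = S*(1 + S)
j(b, G) = -b/4 (j(b, G) = b/((4*(-1))) = b/(-4) = b*(-1/4) = -b/4)
20495/j(185, 194) - 25850/P(H(9, -4), 33) = 20495/((-1/4*185)) - 25850*(-1/(3*(1 - 3))) = 20495/(-185/4) - 25850/((-3*(-2))) = 20495*(-4/185) - 25850/6 = -16396/37 - 25850*1/6 = -16396/37 - 12925/3 = -527413/111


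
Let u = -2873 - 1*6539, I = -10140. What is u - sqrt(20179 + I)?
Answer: -9412 - sqrt(10039) ≈ -9512.2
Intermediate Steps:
u = -9412 (u = -2873 - 6539 = -9412)
u - sqrt(20179 + I) = -9412 - sqrt(20179 - 10140) = -9412 - sqrt(10039)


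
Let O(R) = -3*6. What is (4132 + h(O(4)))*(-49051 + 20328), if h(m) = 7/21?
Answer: -356079031/3 ≈ -1.1869e+8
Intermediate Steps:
O(R) = -18
h(m) = 1/3 (h(m) = 7*(1/21) = 1/3)
(4132 + h(O(4)))*(-49051 + 20328) = (4132 + 1/3)*(-49051 + 20328) = (12397/3)*(-28723) = -356079031/3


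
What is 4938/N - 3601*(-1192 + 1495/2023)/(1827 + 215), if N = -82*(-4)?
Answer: 716705970249/338739212 ≈ 2115.8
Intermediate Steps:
N = 328
4938/N - 3601*(-1192 + 1495/2023)/(1827 + 215) = 4938/328 - 3601*(-1192 + 1495/2023)/(1827 + 215) = 4938*(1/328) - 3601/(2042/(-1192 + 1495*(1/2023))) = 2469/164 - 3601/(2042/(-1192 + 1495/2023)) = 2469/164 - 3601/(2042/(-2409921/2023)) = 2469/164 - 3601/(2042*(-2023/2409921)) = 2469/164 - 3601/(-4130966/2409921) = 2469/164 - 3601*(-2409921/4130966) = 2469/164 + 8678125521/4130966 = 716705970249/338739212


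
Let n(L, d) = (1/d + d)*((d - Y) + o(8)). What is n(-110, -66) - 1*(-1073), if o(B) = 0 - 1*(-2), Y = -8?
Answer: 157405/33 ≈ 4769.9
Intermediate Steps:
o(B) = 2 (o(B) = 0 + 2 = 2)
n(L, d) = (10 + d)*(d + 1/d) (n(L, d) = (1/d + d)*((d - 1*(-8)) + 2) = (d + 1/d)*((d + 8) + 2) = (d + 1/d)*((8 + d) + 2) = (d + 1/d)*(10 + d) = (10 + d)*(d + 1/d))
n(-110, -66) - 1*(-1073) = (1 + (-66)² + 10*(-66) + 10/(-66)) - 1*(-1073) = (1 + 4356 - 660 + 10*(-1/66)) + 1073 = (1 + 4356 - 660 - 5/33) + 1073 = 121996/33 + 1073 = 157405/33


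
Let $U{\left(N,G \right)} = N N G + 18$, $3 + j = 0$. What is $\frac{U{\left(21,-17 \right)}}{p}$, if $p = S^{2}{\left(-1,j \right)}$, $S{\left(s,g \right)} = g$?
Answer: $-831$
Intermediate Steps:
$j = -3$ ($j = -3 + 0 = -3$)
$U{\left(N,G \right)} = 18 + G N^{2}$ ($U{\left(N,G \right)} = N^{2} G + 18 = G N^{2} + 18 = 18 + G N^{2}$)
$p = 9$ ($p = \left(-3\right)^{2} = 9$)
$\frac{U{\left(21,-17 \right)}}{p} = \frac{18 - 17 \cdot 21^{2}}{9} = \left(18 - 7497\right) \frac{1}{9} = \left(-7479\right) \frac{1}{9} = -831$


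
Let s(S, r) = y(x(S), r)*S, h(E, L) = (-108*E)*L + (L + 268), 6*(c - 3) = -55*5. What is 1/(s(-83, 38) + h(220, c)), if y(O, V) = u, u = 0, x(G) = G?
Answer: 6/6107671 ≈ 9.8237e-7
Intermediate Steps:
y(O, V) = 0
c = -257/6 (c = 3 + (-55*5)/6 = 3 + (⅙)*(-275) = 3 - 275/6 = -257/6 ≈ -42.833)
h(E, L) = 268 + L - 108*E*L (h(E, L) = -108*E*L + (268 + L) = 268 + L - 108*E*L)
s(S, r) = 0 (s(S, r) = 0*S = 0)
1/(s(-83, 38) + h(220, c)) = 1/(0 + (268 - 257/6 - 108*220*(-257/6))) = 1/(0 + (268 - 257/6 + 1017720)) = 1/(0 + 6107671/6) = 1/(6107671/6) = 6/6107671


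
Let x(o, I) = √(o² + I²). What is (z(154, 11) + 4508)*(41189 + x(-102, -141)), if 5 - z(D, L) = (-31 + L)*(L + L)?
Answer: 204009117 + 14859*√3365 ≈ 2.0487e+8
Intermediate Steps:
z(D, L) = 5 - 2*L*(-31 + L) (z(D, L) = 5 - (-31 + L)*(L + L) = 5 - (-31 + L)*2*L = 5 - 2*L*(-31 + L))
x(o, I) = √(I² + o²)
(z(154, 11) + 4508)*(41189 + x(-102, -141)) = ((5 - 2*11² + 62*11) + 4508)*(41189 + √((-141)² + (-102)²)) = ((5 - 2*121 + 682) + 4508)*(41189 + √(19881 + 10404)) = ((5 - 242 + 682) + 4508)*(41189 + √30285) = (445 + 4508)*(41189 + 3*√3365) = 4953*(41189 + 3*√3365) = 204009117 + 14859*√3365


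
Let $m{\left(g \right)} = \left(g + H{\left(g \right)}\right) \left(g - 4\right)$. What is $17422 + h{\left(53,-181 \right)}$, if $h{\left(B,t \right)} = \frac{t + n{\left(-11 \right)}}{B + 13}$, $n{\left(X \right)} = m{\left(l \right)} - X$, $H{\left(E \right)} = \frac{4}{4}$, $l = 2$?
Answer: $\frac{52258}{3} \approx 17419.0$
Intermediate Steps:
$H{\left(E \right)} = 1$ ($H{\left(E \right)} = 4 \cdot \frac{1}{4} = 1$)
$m{\left(g \right)} = \left(1 + g\right) \left(-4 + g\right)$ ($m{\left(g \right)} = \left(g + 1\right) \left(g - 4\right) = \left(1 + g\right) \left(-4 + g\right)$)
$n{\left(X \right)} = -6 - X$ ($n{\left(X \right)} = \left(-4 + 2^{2} - 6\right) - X = \left(-4 + 4 - 6\right) - X = -6 - X$)
$h{\left(B,t \right)} = \frac{5 + t}{13 + B}$ ($h{\left(B,t \right)} = \frac{t - -5}{B + 13} = \frac{t + \left(-6 + 11\right)}{13 + B} = \frac{t + 5}{13 + B} = \frac{5 + t}{13 + B}$)
$17422 + h{\left(53,-181 \right)} = 17422 + \frac{5 - 181}{13 + 53} = 17422 + \frac{1}{66} \left(-176\right) = 17422 - \frac{8}{3} = \frac{52258}{3}$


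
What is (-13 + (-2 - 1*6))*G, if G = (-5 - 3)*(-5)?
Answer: -840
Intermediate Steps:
G = 40 (G = -8*(-5) = 40)
(-13 + (-2 - 1*6))*G = (-13 + (-2 - 1*6))*40 = (-13 + (-2 - 6))*40 = (-13 - 8)*40 = -21*40 = -840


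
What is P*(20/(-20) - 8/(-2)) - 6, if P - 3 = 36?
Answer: 111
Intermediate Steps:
P = 39 (P = 3 + 36 = 39)
P*(20/(-20) - 8/(-2)) - 6 = 39*(20/(-20) - 8/(-2)) - 6 = 39*(20*(-1/20) - 8*(-1/2)) - 6 = 39*(-1 + 4) - 6 = 39*3 - 6 = 117 - 6 = 111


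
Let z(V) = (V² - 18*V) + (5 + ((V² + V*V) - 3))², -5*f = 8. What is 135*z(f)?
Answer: 1384668/125 ≈ 11077.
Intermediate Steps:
f = -8/5 (f = -⅕*8 = -8/5 ≈ -1.6000)
z(V) = V² + (2 + 2*V²)² - 18*V (z(V) = (V² - 18*V) + (5 + ((V² + V²) - 3))² = (V² - 18*V) + (5 + (2*V² - 3))² = (V² - 18*V) + (5 + (-3 + 2*V²))² = (V² - 18*V) + (2 + 2*V²)² = V² + (2 + 2*V²)² - 18*V)
135*z(f) = 135*((-8/5)² - 18*(-8/5) + 4*(1 + (-8/5)²)²) = 135*(64/25 + 144/5 + 4*(1 + 64/25)²) = 135*(64/25 + 144/5 + 4*(89/25)²) = 135*(64/25 + 144/5 + 4*(7921/625)) = 135*(64/25 + 144/5 + 31684/625) = 135*(51284/625) = 1384668/125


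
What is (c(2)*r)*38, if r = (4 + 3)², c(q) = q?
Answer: 3724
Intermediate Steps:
r = 49 (r = 7² = 49)
(c(2)*r)*38 = (2*49)*38 = 98*38 = 3724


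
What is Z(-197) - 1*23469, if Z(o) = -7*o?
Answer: -22090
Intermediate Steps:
Z(-197) - 1*23469 = -7*(-197) - 1*23469 = 1379 - 23469 = -22090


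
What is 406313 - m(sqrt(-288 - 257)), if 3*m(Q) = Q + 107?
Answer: 1218832/3 - I*sqrt(545)/3 ≈ 4.0628e+5 - 7.7817*I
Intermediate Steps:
m(Q) = 107/3 + Q/3 (m(Q) = (Q + 107)/3 = (107 + Q)/3 = 107/3 + Q/3)
406313 - m(sqrt(-288 - 257)) = 406313 - (107/3 + sqrt(-288 - 257)/3) = 406313 - (107/3 + sqrt(-545)/3) = 406313 - (107/3 + (I*sqrt(545))/3) = 406313 - (107/3 + I*sqrt(545)/3) = 406313 + (-107/3 - I*sqrt(545)/3) = 1218832/3 - I*sqrt(545)/3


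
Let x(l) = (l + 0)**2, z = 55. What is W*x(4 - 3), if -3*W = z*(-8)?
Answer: 440/3 ≈ 146.67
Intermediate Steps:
x(l) = l**2
W = 440/3 (W = -55*(-8)/3 = -1/3*(-440) = 440/3 ≈ 146.67)
W*x(4 - 3) = 440*(4 - 3)**2/3 = (440/3)*1**2 = (440/3)*1 = 440/3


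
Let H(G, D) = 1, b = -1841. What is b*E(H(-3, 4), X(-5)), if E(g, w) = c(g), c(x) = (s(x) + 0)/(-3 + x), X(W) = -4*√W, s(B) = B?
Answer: 1841/2 ≈ 920.50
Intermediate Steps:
c(x) = x/(-3 + x) (c(x) = (x + 0)/(-3 + x) = x/(-3 + x))
E(g, w) = g/(-3 + g)
b*E(H(-3, 4), X(-5)) = -1841/(-3 + 1) = -1841/(-2) = -1841*(-1)/2 = -1841*(-½) = 1841/2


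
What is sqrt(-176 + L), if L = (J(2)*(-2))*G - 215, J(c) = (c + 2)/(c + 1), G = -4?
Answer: I*sqrt(3423)/3 ≈ 19.502*I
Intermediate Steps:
J(c) = (2 + c)/(1 + c)
L = -613/3 (L = (((2 + 2)/(1 + 2))*(-2))*(-4) - 215 = ((4/3)*(-2))*(-4) - 215 = -8/3*(-4) - 215 = 32/3 - 215 = -613/3 ≈ -204.33)
sqrt(-176 + L) = sqrt(-176 - 613/3) = sqrt(-1141/3) = I*sqrt(3423)/3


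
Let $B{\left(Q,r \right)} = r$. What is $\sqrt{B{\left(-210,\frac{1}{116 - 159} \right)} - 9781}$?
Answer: $\frac{2 i \sqrt{4521278}}{43} \approx 98.899 i$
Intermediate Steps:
$\sqrt{B{\left(-210,\frac{1}{116 - 159} \right)} - 9781} = \sqrt{\frac{1}{116 - 159} - 9781} = \sqrt{\frac{1}{-43} - 9781} = \sqrt{- \frac{1}{43} - 9781} = \sqrt{- \frac{420584}{43}} = \frac{2 i \sqrt{4521278}}{43}$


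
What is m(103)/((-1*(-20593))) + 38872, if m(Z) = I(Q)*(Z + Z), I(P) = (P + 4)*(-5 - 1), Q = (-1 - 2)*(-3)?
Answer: 800475028/20593 ≈ 38871.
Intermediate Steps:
Q = 9 (Q = -3*(-3) = 9)
I(P) = -24 - 6*P (I(P) = (4 + P)*(-6) = -24 - 6*P)
m(Z) = -156*Z (m(Z) = (-24 - 6*9)*(Z + Z) = (-24 - 54)*(2*Z) = -156*Z)
m(103)/((-1*(-20593))) + 38872 = (-156*103)/((-1*(-20593))) + 38872 = -16068/20593 + 38872 = 800475028/20593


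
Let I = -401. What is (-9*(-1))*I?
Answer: -3609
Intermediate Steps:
(-9*(-1))*I = -9*(-1)*(-401) = 9*(-401) = -3609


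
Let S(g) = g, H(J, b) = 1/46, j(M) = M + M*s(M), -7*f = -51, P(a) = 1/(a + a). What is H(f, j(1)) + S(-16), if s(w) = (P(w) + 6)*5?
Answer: -735/46 ≈ -15.978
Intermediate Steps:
P(a) = 1/(2*a)
f = 51/7 (f = -⅐*(-51) = 51/7 ≈ 7.2857)
s(w) = 30 + 5/(2*w) (s(w) = (1/(2*w) + 6)*5 = (6 + 1/(2*w))*5 = 30 + 5/(2*w))
j(M) = M + M*(30 + 5/(2*M))
H(J, b) = 1/46
H(f, j(1)) + S(-16) = 1/46 - 16 = -735/46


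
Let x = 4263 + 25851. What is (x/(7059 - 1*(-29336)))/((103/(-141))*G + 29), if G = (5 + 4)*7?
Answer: -707679/14558000 ≈ -0.048611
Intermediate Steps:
x = 30114
G = 63 (G = 9*7 = 63)
(x/(7059 - 1*(-29336)))/((103/(-141))*G + 29) = (30114/(7059 - 1*(-29336)))/((103/(-141))*63 + 29) = (30114/(7059 + 29336))/((103*(-1/141))*63 + 29) = (30114/36395)/(-103/141*63 + 29) = (30114*(1/36395))/(-2163/47 + 29) = 30114/(36395*(-800/47)) = (30114/36395)*(-47/800) = -707679/14558000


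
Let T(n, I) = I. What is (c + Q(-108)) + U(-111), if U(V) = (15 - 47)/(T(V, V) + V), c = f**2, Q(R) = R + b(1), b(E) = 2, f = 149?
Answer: 2452561/111 ≈ 22095.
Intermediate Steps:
Q(R) = 2 + R (Q(R) = R + 2 = 2 + R)
c = 22201 (c = 149**2 = 22201)
U(V) = -16/V (U(V) = (15 - 47)/(V + V) = -32*1/(2*V) = -16/V)
(c + Q(-108)) + U(-111) = (22201 + (2 - 108)) - 16/(-111) = (22201 - 106) - 16*(-1/111) = 22095 + 16/111 = 2452561/111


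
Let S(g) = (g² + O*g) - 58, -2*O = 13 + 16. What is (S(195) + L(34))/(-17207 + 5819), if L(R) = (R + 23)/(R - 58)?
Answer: -93699/30368 ≈ -3.0855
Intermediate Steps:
O = -29/2 (O = -(13 + 16)/2 = -½*29 = -29/2 ≈ -14.500)
S(g) = -58 + g² - 29*g/2 (S(g) = (g² - 29*g/2) - 58 = -58 + g² - 29*g/2)
L(R) = (23 + R)/(-58 + R)
(S(195) + L(34))/(-17207 + 5819) = ((-58 + 195² - 29/2*195) + (23 + 34)/(-58 + 34))/(-17207 + 5819) = ((-58 + 38025 - 5655/2) + 57/(-24))/(-11388) = (70279/2 - 1/24*57)*(-1/11388) = (70279/2 - 19/8)*(-1/11388) = (281097/8)*(-1/11388) = -93699/30368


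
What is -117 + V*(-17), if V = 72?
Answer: -1341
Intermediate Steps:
-117 + V*(-17) = -117 + 72*(-17) = -117 - 1224 = -1341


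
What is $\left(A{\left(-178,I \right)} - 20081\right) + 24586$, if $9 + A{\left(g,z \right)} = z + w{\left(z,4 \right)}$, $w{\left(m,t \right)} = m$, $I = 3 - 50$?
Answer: $4402$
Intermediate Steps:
$I = -47$
$A{\left(g,z \right)} = -9 + 2 z$ ($A{\left(g,z \right)} = -9 + \left(z + z\right) = -9 + 2 z$)
$\left(A{\left(-178,I \right)} - 20081\right) + 24586 = \left(\left(-9 + 2 \left(-47\right)\right) - 20081\right) + 24586 = \left(\left(-9 - 94\right) - 20081\right) + 24586 = \left(-103 - 20081\right) + 24586 = -20184 + 24586 = 4402$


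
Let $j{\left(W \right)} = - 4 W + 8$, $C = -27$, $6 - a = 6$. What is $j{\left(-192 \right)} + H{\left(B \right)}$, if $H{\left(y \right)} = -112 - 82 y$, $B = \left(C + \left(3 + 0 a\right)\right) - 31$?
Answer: $5174$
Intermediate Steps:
$a = 0$ ($a = 6 - 6 = 0$)
$B = -55$ ($B = \left(-27 + \left(3 + 0 \cdot 0\right)\right) - 31 = \left(-27 + \left(3 + 0\right)\right) - 31 = \left(-27 + 3\right) - 31 = -24 - 31 = -55$)
$H{\left(y \right)} = -112 - 82 y$
$j{\left(W \right)} = 8 - 4 W$
$j{\left(-192 \right)} + H{\left(B \right)} = \left(8 - -768\right) - -4398 = \left(8 + 768\right) + \left(-112 + 4510\right) = 776 + 4398 = 5174$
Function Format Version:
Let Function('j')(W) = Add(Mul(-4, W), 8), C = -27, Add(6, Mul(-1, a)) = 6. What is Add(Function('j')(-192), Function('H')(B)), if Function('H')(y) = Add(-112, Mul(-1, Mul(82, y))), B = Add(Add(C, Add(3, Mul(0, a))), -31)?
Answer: 5174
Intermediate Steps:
a = 0 (a = Add(6, Mul(-1, 6)) = Add(6, -6) = 0)
B = -55 (B = Add(Add(-27, Add(3, Mul(0, 0))), -31) = Add(Add(-27, Add(3, 0)), -31) = Add(Add(-27, 3), -31) = Add(-24, -31) = -55)
Function('H')(y) = Add(-112, Mul(-82, y))
Function('j')(W) = Add(8, Mul(-4, W))
Add(Function('j')(-192), Function('H')(B)) = Add(Add(8, Mul(-4, -192)), Add(-112, Mul(-82, -55))) = Add(Add(8, 768), Add(-112, 4510)) = Add(776, 4398) = 5174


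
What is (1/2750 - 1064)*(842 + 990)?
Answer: -2680215084/1375 ≈ -1.9492e+6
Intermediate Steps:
(1/2750 - 1064)*(842 + 990) = (1/2750 - 1064)*1832 = -2925999/2750*1832 = -2680215084/1375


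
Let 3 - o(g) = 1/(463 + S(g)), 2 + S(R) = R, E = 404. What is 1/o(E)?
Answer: 865/2594 ≈ 0.33346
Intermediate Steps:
S(R) = -2 + R
o(g) = 3 - 1/(461 + g) (o(g) = 3 - 1/(463 + (-2 + g)) = 3 - 1/(461 + g))
1/o(E) = 1/((1382 + 3*404)/(461 + 404)) = 1/((1382 + 1212)/865) = 1/((1/865)*2594) = 1/(2594/865) = 865/2594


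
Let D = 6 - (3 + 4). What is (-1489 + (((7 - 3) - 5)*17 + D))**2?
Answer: 2271049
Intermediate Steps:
D = -1 (D = 6 - 1*7 = 6 - 7 = -1)
(-1489 + (((7 - 3) - 5)*17 + D))**2 = (-1489 + (((7 - 3) - 5)*17 - 1))**2 = (-1489 + ((4 - 5)*17 - 1))**2 = (-1489 + (-1*17 - 1))**2 = (-1489 + (-17 - 1))**2 = (-1489 - 18)**2 = (-1507)**2 = 2271049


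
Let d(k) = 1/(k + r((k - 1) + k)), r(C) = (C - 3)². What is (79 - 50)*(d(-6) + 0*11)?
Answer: 29/250 ≈ 0.11600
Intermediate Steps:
r(C) = (-3 + C)²
d(k) = 1/(k + (-4 + 2*k)²) (d(k) = 1/(k + (-3 + ((k - 1) + k))²) = 1/(k + (-3 + ((-1 + k) + k))²) = 1/(k + (-3 + (-1 + 2*k))²) = 1/(k + (-4 + 2*k)²))
(79 - 50)*(d(-6) + 0*11) = (79 - 50)*(1/(-6 + 4*(-2 - 6)²) + 0*11) = 29*(1/(-6 + 4*(-8)²) + 0) = 29*(1/(-6 + 4*64) + 0) = 29*(1/(-6 + 256) + 0) = 29*(1/250 + 0) = 29*(1/250) = 29/250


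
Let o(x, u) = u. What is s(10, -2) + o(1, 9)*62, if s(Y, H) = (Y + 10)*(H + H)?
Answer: 478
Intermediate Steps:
s(Y, H) = 2*H*(10 + Y) (s(Y, H) = (10 + Y)*(2*H) = 2*H*(10 + Y))
s(10, -2) + o(1, 9)*62 = 2*(-2)*(10 + 10) + 9*62 = 2*(-2)*20 + 558 = -80 + 558 = 478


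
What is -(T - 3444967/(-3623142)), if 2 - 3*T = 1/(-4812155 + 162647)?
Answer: -13623977321687/8422913857068 ≈ -1.6175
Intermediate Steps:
T = 9299017/13948524 (T = ⅔ - 1/(3*(-4812155 + 162647)) = ⅔ - ⅓/(-4649508) = ⅔ - ⅓*(-1/4649508) = ⅔ + 1/13948524 = 9299017/13948524 ≈ 0.66667)
-(T - 3444967/(-3623142)) = -(9299017/13948524 - 3444967/(-3623142)) = -(9299017/13948524 - 3444967*(-1)/3623142) = -(9299017/13948524 - 1*(-3444967/3623142)) = -(9299017/13948524 + 3444967/3623142) = -1*13623977321687/8422913857068 = -13623977321687/8422913857068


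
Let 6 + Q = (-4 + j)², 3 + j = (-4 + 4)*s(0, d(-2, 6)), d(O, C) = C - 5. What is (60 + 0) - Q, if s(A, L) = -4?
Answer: 17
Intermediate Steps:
d(O, C) = -5 + C
j = -3 (j = -3 + (-4 + 4)*(-4) = -3 + 0*(-4) = -3 + 0 = -3)
Q = 43 (Q = -6 + (-4 - 3)² = -6 + (-7)² = -6 + 49 = 43)
(60 + 0) - Q = (60 + 0) - 1*43 = 60 - 43 = 17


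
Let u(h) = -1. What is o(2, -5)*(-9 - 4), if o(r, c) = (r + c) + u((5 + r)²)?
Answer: 52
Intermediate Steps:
o(r, c) = -1 + c + r (o(r, c) = (r + c) - 1 = (c + r) - 1 = -1 + c + r)
o(2, -5)*(-9 - 4) = (-1 - 5 + 2)*(-9 - 4) = -4*(-13) = 52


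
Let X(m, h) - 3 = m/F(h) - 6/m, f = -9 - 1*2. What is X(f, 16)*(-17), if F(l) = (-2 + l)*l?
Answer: -146455/2464 ≈ -59.438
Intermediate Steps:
F(l) = l*(-2 + l)
f = -11 (f = -9 - 2 = -11)
X(m, h) = 3 - 6/m + m/(h*(-2 + h)) (X(m, h) = 3 + (m/((h*(-2 + h))) - 6/m) = 3 + (m*(1/(h*(-2 + h))) - 6/m) = 3 + (m/(h*(-2 + h)) - 6/m) = 3 + (-6/m + m/(h*(-2 + h))) = 3 - 6/m + m/(h*(-2 + h)))
X(f, 16)*(-17) = (3 - 6/(-11) - 11/(16*(-2 + 16)))*(-17) = (3 - 6*(-1/11) - 11*1/16/14)*(-17) = (3 + 6/11 - 11*1/16*1/14)*(-17) = (3 + 6/11 - 11/224)*(-17) = (8615/2464)*(-17) = -146455/2464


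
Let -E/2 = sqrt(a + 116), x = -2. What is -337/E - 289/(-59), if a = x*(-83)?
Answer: 289/59 + 337*sqrt(282)/564 ≈ 14.932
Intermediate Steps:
a = 166 (a = -2*(-83) = 166)
E = -2*sqrt(282) (E = -2*sqrt(166 + 116) = -2*sqrt(282) ≈ -33.586)
-337/E - 289/(-59) = -337*(-sqrt(282)/564) - 289/(-59) = -(-337)*sqrt(282)/564 - 289*(-1/59) = 337*sqrt(282)/564 + 289/59 = 289/59 + 337*sqrt(282)/564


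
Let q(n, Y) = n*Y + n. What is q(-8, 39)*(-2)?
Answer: 640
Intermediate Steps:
q(n, Y) = n + Y*n (q(n, Y) = Y*n + n = n + Y*n)
q(-8, 39)*(-2) = -8*(1 + 39)*(-2) = -8*40*(-2) = -320*(-2) = 640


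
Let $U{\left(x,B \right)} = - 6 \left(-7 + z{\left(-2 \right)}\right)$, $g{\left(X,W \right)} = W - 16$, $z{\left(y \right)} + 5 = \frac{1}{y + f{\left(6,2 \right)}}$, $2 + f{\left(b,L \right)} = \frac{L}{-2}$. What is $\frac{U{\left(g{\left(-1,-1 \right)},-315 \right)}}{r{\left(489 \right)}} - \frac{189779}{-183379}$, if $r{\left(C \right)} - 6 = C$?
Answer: $\frac{178939913}{151287675} \approx 1.1828$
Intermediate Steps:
$f{\left(b,L \right)} = -2 - \frac{L}{2}$ ($f{\left(b,L \right)} = -2 + \frac{L}{-2} = -2 + L \left(- \frac{1}{2}\right) = -2 - \frac{L}{2}$)
$r{\left(C \right)} = 6 + C$
$z{\left(y \right)} = -5 + \frac{1}{-3 + y}$ ($z{\left(y \right)} = -5 + \frac{1}{y - 3} = -5 + \frac{1}{-3 + y}$)
$g{\left(X,W \right)} = -16 + W$
$U{\left(x,B \right)} = \frac{366}{5}$ ($U{\left(x,B \right)} = - 6 \left(-7 + \frac{16 - -10}{-3 - 2}\right) = - 6 \left(-7 + \frac{16 + 10}{-5}\right) = - 6 \left(-7 - \frac{26}{5}\right) = \left(-6\right) \left(- \frac{61}{5}\right) = \frac{366}{5}$)
$\frac{U{\left(g{\left(-1,-1 \right)},-315 \right)}}{r{\left(489 \right)}} - \frac{189779}{-183379} = \frac{366}{5 \left(6 + 489\right)} - \frac{189779}{-183379} = \frac{366}{5 \cdot 495} - - \frac{189779}{183379} = \frac{366}{5} \cdot \frac{1}{495} + \frac{189779}{183379} = \frac{122}{825} + \frac{189779}{183379} = \frac{178939913}{151287675}$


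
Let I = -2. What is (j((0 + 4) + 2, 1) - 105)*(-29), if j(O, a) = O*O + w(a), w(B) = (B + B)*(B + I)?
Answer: 2059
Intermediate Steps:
w(B) = 2*B*(-2 + B) (w(B) = (B + B)*(B - 2) = (2*B)*(-2 + B) = 2*B*(-2 + B))
j(O, a) = O**2 + 2*a*(-2 + a) (j(O, a) = O*O + 2*a*(-2 + a) = O**2 + 2*a*(-2 + a))
(j((0 + 4) + 2, 1) - 105)*(-29) = ((((0 + 4) + 2)**2 + 2*1*(-2 + 1)) - 105)*(-29) = (((4 + 2)**2 + 2*1*(-1)) - 105)*(-29) = ((6**2 - 2) - 105)*(-29) = ((36 - 2) - 105)*(-29) = (34 - 105)*(-29) = -71*(-29) = 2059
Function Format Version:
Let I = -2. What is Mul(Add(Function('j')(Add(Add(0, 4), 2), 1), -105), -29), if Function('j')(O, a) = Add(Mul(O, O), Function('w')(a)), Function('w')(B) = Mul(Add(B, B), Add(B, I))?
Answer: 2059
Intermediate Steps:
Function('w')(B) = Mul(2, B, Add(-2, B)) (Function('w')(B) = Mul(Add(B, B), Add(B, -2)) = Mul(Mul(2, B), Add(-2, B)) = Mul(2, B, Add(-2, B)))
Function('j')(O, a) = Add(Pow(O, 2), Mul(2, a, Add(-2, a))) (Function('j')(O, a) = Add(Mul(O, O), Mul(2, a, Add(-2, a))) = Add(Pow(O, 2), Mul(2, a, Add(-2, a))))
Mul(Add(Function('j')(Add(Add(0, 4), 2), 1), -105), -29) = Mul(Add(Add(Pow(Add(Add(0, 4), 2), 2), Mul(2, 1, Add(-2, 1))), -105), -29) = Mul(Add(Add(Pow(Add(4, 2), 2), Mul(2, 1, -1)), -105), -29) = Mul(Add(Add(Pow(6, 2), -2), -105), -29) = Mul(Add(Add(36, -2), -105), -29) = Mul(Add(34, -105), -29) = Mul(-71, -29) = 2059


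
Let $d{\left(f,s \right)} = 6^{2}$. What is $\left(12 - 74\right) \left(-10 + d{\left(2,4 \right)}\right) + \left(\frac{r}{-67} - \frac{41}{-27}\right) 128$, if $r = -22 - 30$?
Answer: $- \frac{2384780}{1809} \approx -1318.3$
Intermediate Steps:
$r = -52$
$d{\left(f,s \right)} = 36$
$\left(12 - 74\right) \left(-10 + d{\left(2,4 \right)}\right) + \left(\frac{r}{-67} - \frac{41}{-27}\right) 128 = \left(12 - 74\right) \left(-10 + 36\right) + \left(- \frac{52}{-67} - \frac{41}{-27}\right) 128 = \left(-62\right) 26 + \left(\left(-52\right) \left(- \frac{1}{67}\right) - - \frac{41}{27}\right) 128 = -1612 + \left(\frac{52}{67} + \frac{41}{27}\right) 128 = -1612 + \frac{4151}{1809} \cdot 128 = -1612 + \frac{531328}{1809} = - \frac{2384780}{1809}$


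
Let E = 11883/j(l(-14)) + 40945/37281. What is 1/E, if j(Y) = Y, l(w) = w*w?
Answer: 7307076/451035343 ≈ 0.016201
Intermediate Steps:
l(w) = w**2
E = 451035343/7307076 (E = 11883/((-14)**2) + 40945/37281 = 11883/196 + 40945*(1/37281) = 11883*(1/196) + 40945/37281 = 11883/196 + 40945/37281 = 451035343/7307076 ≈ 61.726)
1/E = 1/(451035343/7307076) = 7307076/451035343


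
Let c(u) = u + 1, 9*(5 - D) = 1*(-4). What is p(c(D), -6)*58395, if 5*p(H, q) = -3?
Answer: -35037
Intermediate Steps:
D = 49/9 (D = 5 - (-4)/9 = 5 - 1/9*(-4) = 5 + 4/9 = 49/9 ≈ 5.4444)
c(u) = 1 + u
p(H, q) = -3/5 (p(H, q) = (1/5)*(-3) = -3/5)
p(c(D), -6)*58395 = -3/5*58395 = -35037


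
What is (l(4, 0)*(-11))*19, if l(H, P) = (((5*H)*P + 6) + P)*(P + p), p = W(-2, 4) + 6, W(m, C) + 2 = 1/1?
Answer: -6270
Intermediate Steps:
W(m, C) = -1 (W(m, C) = -2 + 1/1 = -2 + 1 = -1)
p = 5 (p = -1 + 6 = 5)
l(H, P) = (5 + P)*(6 + P + 5*H*P) (l(H, P) = (((5*H)*P + 6) + P)*(P + 5) = ((5*H*P + 6) + P)*(5 + P) = ((6 + 5*H*P) + P)*(5 + P) = (6 + P + 5*H*P)*(5 + P) = (5 + P)*(6 + P + 5*H*P))
(l(4, 0)*(-11))*19 = ((30 + 0² + 11*0 + 5*4*0² + 25*4*0)*(-11))*19 = ((30 + 0 + 0 + 5*4*0 + 0)*(-11))*19 = ((30 + 0 + 0 + 0 + 0)*(-11))*19 = (30*(-11))*19 = -330*19 = -6270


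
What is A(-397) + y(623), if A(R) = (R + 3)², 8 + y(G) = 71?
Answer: 155299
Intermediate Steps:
y(G) = 63 (y(G) = -8 + 71 = 63)
A(R) = (3 + R)²
A(-397) + y(623) = (3 - 397)² + 63 = (-394)² + 63 = 155236 + 63 = 155299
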